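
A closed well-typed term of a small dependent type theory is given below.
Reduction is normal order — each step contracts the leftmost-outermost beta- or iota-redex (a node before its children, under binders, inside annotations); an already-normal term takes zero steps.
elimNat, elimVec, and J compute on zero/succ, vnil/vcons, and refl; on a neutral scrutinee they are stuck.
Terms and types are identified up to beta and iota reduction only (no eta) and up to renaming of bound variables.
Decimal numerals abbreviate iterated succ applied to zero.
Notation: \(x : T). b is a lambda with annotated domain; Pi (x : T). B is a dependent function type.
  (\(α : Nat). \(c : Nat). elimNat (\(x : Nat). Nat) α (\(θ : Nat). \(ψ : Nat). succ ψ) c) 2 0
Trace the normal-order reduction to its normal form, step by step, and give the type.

normal-order reduction:
  (\(α : Nat). \(c : Nat). elimNat (\(x : Nat). Nat) α (\(θ : Nat). \(ψ : Nat). succ ψ) c) 2 0
  ~> (\(α : Nat). elimNat (\(c : Nat). Nat) 2 (\(x : Nat). \(θ : Nat). succ θ) α) 0
  ~> elimNat (\(α : Nat). Nat) 2 (\(c : Nat). \(x : Nat). succ x) 0
  ~> 2
the term's type:
  Nat


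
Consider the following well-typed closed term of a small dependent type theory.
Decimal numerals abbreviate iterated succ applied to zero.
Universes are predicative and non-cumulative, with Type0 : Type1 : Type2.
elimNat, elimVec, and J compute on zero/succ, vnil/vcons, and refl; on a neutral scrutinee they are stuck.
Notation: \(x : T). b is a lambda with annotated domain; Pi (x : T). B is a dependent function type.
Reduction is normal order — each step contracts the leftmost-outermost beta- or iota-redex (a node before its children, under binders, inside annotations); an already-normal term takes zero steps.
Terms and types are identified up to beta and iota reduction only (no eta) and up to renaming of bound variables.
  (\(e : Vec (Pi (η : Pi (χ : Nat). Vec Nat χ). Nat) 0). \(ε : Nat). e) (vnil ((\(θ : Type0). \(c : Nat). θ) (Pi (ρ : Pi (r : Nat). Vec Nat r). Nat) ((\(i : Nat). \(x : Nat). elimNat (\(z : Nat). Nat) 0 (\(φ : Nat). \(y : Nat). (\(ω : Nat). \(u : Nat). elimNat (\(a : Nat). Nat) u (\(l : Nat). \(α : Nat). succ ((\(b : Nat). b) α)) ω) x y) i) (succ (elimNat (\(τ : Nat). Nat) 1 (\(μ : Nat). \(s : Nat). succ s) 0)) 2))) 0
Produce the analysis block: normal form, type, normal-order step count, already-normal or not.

normal form:
  vnil (Pi (e : Pi (η : Nat). Vec Nat η). Nat)
inferred type:
  Vec (Pi (e : Pi (η : Nat). Vec Nat η). Nat) 0
reduction steps (normal order): 4
started in normal form: no
first redex: a beta-redex


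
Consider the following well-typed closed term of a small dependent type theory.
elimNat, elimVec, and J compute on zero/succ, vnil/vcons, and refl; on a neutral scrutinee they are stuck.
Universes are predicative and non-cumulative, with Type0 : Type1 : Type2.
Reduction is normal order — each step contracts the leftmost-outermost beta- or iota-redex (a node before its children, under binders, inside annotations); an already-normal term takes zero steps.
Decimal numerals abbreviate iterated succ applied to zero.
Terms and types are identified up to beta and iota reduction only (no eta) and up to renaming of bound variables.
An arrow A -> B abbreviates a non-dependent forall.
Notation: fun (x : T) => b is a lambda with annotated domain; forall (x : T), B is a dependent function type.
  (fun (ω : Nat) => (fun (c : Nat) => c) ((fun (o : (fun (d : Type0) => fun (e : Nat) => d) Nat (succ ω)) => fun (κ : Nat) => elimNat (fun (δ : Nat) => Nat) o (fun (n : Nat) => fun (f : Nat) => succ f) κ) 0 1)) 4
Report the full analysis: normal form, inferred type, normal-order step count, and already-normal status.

reduced normal form:
  1
type:
  Nat
normal-order step count: 8
term was already normal: no
first redex: a beta-redex


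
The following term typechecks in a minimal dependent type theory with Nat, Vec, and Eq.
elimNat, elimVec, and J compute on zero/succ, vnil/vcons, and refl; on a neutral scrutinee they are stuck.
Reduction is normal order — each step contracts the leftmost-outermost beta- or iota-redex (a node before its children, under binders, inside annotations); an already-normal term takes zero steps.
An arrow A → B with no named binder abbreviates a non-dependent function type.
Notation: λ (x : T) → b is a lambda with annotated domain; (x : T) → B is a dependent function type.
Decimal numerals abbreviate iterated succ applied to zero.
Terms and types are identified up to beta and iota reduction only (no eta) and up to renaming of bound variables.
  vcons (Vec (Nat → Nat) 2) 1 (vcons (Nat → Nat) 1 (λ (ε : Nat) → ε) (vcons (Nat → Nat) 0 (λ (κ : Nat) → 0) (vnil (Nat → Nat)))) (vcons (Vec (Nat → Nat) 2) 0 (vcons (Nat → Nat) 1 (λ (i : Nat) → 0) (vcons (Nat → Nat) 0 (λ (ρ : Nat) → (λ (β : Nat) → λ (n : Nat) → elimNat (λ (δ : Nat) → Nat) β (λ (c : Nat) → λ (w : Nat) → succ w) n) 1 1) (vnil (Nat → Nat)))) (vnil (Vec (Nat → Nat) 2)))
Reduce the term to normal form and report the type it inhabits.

normal form:
  vcons (Vec (Nat → Nat) 2) 1 (vcons (Nat → Nat) 1 (λ (ε : Nat) → ε) (vcons (Nat → Nat) 0 (λ (κ : Nat) → 0) (vnil (Nat → Nat)))) (vcons (Vec (Nat → Nat) 2) 0 (vcons (Nat → Nat) 1 (λ (i : Nat) → 0) (vcons (Nat → Nat) 0 (λ (ρ : Nat) → 2) (vnil (Nat → Nat)))) (vnil (Vec (Nat → Nat) 2)))
inferred type:
  Vec (Vec (Nat → Nat) 2) 2


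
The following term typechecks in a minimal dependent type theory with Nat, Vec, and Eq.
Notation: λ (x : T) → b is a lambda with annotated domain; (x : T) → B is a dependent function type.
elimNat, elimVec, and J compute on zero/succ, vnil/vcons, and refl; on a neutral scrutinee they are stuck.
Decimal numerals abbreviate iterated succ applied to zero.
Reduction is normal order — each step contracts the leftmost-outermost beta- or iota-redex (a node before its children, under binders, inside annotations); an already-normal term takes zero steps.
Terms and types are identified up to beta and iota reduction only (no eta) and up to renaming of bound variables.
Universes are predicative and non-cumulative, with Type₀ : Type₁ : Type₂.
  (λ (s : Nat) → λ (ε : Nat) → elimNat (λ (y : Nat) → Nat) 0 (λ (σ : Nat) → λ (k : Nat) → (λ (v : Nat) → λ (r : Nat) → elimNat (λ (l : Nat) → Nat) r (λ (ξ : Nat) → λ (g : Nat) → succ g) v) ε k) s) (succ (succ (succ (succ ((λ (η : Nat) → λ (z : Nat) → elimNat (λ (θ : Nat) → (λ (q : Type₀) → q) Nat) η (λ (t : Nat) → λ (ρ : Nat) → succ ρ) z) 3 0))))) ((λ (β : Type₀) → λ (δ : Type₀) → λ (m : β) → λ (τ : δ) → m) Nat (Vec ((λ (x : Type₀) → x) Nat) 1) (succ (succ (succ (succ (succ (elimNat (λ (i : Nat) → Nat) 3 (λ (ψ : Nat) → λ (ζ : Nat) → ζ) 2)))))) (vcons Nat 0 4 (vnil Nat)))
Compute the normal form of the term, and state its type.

reduced normal form:
  56
inferred type:
  Nat


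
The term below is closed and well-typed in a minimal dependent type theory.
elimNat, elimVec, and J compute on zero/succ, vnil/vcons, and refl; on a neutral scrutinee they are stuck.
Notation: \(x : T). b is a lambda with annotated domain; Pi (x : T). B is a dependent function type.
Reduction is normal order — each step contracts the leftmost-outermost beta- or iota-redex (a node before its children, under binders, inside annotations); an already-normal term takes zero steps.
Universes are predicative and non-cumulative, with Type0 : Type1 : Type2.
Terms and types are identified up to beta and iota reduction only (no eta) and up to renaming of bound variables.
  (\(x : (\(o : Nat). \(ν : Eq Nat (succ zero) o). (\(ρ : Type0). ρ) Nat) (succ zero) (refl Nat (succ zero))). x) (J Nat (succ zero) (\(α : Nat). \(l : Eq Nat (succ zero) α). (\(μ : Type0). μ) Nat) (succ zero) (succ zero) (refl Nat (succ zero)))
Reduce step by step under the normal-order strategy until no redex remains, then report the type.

reduction (normal order):
  (\(x : (\(o : Nat). \(ν : Eq Nat (succ zero) o). (\(ρ : Type0). ρ) Nat) (succ zero) (refl Nat (succ zero))). x) (J Nat (succ zero) (\(α : Nat). \(l : Eq Nat (succ zero) α). (\(μ : Type0). μ) Nat) (succ zero) (succ zero) (refl Nat (succ zero)))
  ~> J Nat (succ zero) (\(x : Nat). \(o : Eq Nat (succ zero) x). (\(ν : Type0). ν) Nat) (succ zero) (succ zero) (refl Nat (succ zero))
  ~> succ zero
the term's type:
  Nat


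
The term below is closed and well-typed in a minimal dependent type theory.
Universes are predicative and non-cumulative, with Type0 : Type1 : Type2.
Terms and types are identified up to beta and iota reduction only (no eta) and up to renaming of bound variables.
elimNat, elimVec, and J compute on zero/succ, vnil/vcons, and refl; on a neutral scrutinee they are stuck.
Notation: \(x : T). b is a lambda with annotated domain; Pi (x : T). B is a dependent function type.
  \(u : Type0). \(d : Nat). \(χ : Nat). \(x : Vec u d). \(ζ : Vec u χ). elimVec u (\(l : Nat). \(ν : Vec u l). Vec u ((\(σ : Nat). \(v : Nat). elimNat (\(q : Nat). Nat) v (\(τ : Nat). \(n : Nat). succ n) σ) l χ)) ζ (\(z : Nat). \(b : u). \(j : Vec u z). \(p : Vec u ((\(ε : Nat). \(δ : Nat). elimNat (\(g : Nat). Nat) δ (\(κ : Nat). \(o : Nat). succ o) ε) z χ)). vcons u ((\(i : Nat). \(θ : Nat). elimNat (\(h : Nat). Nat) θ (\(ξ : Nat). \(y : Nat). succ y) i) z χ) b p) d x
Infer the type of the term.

inferred type:
  Pi (u : Type0). Pi (d : Nat). Pi (χ : Nat). Pi (x : Vec u d). Pi (ζ : Vec u χ). Vec u (elimNat (\(l : Nat). Nat) χ (\(ν : Nat). \(σ : Nat). succ σ) d)


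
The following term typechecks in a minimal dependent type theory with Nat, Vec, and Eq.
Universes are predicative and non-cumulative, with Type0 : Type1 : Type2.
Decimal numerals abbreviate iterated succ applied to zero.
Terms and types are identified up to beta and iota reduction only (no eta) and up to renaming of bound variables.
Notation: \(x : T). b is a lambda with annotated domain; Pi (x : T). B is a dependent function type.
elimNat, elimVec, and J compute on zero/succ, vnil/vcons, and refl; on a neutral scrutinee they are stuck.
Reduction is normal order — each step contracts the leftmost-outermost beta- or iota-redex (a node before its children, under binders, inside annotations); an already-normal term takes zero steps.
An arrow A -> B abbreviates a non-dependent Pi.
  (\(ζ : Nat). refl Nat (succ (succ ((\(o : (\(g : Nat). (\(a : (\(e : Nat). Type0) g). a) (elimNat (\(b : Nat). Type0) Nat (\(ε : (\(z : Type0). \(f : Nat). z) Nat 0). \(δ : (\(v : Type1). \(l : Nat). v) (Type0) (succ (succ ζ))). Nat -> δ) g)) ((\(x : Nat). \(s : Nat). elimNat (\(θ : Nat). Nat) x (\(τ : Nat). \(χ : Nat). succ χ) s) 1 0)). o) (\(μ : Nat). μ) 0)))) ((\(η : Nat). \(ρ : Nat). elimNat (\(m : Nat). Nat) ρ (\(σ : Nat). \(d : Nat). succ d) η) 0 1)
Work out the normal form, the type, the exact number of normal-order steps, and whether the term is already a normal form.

normal form:
  refl Nat 2
type:
  Eq Nat 2 2
steps to reach normal form (normal order): 3
already normal: no
first contracted redex: a beta-redex


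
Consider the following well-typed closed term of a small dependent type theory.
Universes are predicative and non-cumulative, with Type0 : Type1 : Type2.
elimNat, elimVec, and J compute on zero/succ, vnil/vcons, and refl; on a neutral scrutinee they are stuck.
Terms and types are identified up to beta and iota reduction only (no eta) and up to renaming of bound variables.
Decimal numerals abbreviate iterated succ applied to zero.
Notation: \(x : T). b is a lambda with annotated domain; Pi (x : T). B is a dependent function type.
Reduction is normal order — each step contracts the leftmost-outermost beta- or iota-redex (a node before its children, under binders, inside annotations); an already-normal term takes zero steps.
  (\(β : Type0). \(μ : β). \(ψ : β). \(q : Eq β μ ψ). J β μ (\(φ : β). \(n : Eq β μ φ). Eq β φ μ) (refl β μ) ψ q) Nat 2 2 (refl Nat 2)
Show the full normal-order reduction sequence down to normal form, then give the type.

reduction (normal order):
  (\(β : Type0). \(μ : β). \(ψ : β). \(q : Eq β μ ψ). J β μ (\(φ : β). \(n : Eq β μ φ). Eq β φ μ) (refl β μ) ψ q) Nat 2 2 (refl Nat 2)
  ~> (\(β : Nat). \(μ : Nat). \(ψ : Eq Nat β μ). J Nat β (\(q : Nat). \(φ : Eq Nat β q). Eq Nat q β) (refl Nat β) μ ψ) 2 2 (refl Nat 2)
  ~> (\(β : Nat). \(μ : Eq Nat 2 β). J Nat 2 (\(ψ : Nat). \(q : Eq Nat 2 ψ). Eq Nat ψ 2) (refl Nat 2) β μ) 2 (refl Nat 2)
  ~> (\(β : Eq Nat 2 2). J Nat 2 (\(μ : Nat). \(ψ : Eq Nat 2 μ). Eq Nat μ 2) (refl Nat 2) 2 β) (refl Nat 2)
  ~> J Nat 2 (\(β : Nat). \(μ : Eq Nat 2 β). Eq Nat β 2) (refl Nat 2) 2 (refl Nat 2)
  ~> refl Nat 2
type:
  Eq Nat 2 2


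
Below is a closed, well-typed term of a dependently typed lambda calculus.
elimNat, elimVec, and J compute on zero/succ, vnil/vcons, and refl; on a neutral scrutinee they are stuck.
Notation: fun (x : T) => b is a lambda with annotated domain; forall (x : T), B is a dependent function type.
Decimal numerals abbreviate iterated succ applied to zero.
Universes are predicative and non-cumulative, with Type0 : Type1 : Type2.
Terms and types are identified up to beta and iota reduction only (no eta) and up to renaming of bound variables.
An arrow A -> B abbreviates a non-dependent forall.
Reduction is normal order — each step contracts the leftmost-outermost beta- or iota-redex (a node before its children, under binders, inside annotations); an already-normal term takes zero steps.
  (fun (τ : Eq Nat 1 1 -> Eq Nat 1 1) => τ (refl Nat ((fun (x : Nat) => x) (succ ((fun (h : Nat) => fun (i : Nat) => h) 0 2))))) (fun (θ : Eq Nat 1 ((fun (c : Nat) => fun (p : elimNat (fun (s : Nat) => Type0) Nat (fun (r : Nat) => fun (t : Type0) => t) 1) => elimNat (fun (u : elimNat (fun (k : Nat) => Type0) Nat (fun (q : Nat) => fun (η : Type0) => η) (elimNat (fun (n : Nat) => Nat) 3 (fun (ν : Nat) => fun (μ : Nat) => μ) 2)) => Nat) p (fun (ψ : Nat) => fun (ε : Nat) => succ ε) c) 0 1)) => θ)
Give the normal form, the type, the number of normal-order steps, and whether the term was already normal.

reduced normal form:
  refl Nat 1
the term's type:
  Eq Nat 1 1
reduction steps (normal order): 5
started in normal form: no
first redex: a beta-redex


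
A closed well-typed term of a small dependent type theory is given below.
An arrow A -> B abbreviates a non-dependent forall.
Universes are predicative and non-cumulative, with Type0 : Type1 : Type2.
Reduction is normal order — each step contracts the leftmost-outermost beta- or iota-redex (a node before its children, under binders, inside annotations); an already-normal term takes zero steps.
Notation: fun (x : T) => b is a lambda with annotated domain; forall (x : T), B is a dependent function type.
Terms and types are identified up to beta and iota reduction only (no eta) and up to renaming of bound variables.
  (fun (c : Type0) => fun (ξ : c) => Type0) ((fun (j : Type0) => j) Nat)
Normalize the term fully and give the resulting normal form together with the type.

resulting normal form:
  fun (c : Nat) => Type0
inferred type:
  Nat -> Type1
observation: 2 normal-order steps separate the term from its normal form.


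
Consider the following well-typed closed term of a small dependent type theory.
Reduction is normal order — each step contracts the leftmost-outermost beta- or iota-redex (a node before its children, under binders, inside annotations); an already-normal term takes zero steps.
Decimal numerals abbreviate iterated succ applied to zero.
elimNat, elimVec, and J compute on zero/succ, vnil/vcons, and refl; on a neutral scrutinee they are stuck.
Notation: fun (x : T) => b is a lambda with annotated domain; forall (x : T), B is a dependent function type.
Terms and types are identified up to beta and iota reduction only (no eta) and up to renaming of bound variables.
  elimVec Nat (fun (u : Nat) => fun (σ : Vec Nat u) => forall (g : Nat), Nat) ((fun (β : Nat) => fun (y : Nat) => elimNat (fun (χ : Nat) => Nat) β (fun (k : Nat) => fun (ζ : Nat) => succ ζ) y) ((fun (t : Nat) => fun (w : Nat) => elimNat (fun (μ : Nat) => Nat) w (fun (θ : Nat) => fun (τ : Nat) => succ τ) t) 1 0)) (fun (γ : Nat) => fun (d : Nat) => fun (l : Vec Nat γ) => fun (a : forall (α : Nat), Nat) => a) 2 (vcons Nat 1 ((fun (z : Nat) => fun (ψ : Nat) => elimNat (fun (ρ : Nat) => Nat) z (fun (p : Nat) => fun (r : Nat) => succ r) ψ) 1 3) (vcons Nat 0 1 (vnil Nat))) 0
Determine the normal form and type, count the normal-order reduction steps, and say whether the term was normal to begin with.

resulting normal form:
  1
type:
  Nat
normal-order step count: 20
term was already normal: no
first redex: an elimVec iota-redex


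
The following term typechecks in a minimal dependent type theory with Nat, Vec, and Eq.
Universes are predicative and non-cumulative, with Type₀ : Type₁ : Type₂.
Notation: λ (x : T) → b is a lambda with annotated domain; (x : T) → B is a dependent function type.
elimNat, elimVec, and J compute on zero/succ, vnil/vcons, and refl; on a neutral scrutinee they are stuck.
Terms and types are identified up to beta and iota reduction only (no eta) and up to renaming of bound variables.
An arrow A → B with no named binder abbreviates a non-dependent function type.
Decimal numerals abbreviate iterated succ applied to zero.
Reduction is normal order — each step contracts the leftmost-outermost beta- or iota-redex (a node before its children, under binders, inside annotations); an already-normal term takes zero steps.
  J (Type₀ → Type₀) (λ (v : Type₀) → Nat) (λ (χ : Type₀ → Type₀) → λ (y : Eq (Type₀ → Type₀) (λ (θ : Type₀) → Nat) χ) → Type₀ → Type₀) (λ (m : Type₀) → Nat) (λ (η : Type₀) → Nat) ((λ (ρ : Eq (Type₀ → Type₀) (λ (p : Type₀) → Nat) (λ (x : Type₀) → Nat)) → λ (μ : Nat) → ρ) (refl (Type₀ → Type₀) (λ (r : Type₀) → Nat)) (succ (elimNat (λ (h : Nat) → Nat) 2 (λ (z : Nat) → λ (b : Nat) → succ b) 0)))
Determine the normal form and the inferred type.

reduced normal form:
  λ (v : Type₀) → Nat
the term's type:
  Type₀ → Type₀
observation: 3 normal-order steps normalize the term, beginning with a beta-redex.


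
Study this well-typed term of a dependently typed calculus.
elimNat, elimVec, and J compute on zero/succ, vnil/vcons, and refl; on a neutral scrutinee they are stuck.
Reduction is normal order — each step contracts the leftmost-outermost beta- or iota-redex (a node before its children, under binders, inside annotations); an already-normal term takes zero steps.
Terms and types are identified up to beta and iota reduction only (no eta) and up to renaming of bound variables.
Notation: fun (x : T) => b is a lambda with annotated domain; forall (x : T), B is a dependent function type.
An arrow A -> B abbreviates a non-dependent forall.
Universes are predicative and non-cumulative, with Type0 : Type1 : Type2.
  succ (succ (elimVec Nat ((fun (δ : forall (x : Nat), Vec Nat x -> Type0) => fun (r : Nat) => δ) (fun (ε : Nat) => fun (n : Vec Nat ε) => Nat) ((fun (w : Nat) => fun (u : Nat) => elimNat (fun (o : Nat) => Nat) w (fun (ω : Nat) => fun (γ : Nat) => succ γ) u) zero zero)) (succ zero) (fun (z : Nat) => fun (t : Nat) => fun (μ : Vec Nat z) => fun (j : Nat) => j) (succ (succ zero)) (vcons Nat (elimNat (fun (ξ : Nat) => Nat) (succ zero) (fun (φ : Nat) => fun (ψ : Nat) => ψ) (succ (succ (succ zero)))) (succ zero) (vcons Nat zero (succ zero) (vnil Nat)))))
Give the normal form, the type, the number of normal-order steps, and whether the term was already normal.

reduced normal form:
  succ (succ (succ zero))
type:
  Nat
steps to reach normal form (normal order): 11
started in normal form: no
first redex: an elimVec iota-redex


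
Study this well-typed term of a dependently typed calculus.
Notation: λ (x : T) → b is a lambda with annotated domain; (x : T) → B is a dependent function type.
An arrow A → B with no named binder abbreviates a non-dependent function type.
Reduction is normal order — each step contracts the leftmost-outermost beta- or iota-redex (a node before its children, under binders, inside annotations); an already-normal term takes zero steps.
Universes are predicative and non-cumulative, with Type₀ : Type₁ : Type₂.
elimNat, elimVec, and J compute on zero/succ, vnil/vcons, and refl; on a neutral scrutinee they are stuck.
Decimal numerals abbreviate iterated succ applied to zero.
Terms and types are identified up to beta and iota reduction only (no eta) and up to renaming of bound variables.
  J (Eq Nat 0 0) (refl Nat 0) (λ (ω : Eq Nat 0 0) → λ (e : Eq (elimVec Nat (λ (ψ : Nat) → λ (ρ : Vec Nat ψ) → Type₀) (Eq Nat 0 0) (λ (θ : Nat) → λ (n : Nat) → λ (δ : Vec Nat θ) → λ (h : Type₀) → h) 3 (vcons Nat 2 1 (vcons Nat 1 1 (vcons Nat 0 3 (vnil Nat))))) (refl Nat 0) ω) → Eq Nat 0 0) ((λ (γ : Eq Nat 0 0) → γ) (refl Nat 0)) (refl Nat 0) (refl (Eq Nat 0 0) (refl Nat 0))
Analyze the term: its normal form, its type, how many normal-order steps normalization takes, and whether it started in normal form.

normal form:
  refl Nat 0
the term's type:
  Eq Nat 0 0
reduction steps (normal order): 2
started in normal form: no
first redex: a J iota-redex


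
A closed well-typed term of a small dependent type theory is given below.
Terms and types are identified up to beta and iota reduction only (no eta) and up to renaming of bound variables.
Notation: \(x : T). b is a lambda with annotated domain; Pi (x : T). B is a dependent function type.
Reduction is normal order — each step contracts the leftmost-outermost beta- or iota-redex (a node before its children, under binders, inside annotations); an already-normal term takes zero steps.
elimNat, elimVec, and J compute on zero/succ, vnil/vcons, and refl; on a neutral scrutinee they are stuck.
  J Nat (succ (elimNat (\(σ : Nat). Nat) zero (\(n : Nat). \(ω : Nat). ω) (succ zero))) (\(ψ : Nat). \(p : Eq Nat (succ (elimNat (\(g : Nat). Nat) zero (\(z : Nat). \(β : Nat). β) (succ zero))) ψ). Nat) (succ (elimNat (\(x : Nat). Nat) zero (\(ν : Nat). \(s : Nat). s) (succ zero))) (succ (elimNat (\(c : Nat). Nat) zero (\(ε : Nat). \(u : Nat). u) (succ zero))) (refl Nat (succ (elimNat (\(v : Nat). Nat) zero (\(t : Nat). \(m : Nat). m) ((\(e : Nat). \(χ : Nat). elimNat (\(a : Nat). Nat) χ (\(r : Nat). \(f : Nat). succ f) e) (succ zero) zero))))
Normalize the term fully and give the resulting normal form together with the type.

resulting normal form:
  succ zero
inferred type:
  Nat


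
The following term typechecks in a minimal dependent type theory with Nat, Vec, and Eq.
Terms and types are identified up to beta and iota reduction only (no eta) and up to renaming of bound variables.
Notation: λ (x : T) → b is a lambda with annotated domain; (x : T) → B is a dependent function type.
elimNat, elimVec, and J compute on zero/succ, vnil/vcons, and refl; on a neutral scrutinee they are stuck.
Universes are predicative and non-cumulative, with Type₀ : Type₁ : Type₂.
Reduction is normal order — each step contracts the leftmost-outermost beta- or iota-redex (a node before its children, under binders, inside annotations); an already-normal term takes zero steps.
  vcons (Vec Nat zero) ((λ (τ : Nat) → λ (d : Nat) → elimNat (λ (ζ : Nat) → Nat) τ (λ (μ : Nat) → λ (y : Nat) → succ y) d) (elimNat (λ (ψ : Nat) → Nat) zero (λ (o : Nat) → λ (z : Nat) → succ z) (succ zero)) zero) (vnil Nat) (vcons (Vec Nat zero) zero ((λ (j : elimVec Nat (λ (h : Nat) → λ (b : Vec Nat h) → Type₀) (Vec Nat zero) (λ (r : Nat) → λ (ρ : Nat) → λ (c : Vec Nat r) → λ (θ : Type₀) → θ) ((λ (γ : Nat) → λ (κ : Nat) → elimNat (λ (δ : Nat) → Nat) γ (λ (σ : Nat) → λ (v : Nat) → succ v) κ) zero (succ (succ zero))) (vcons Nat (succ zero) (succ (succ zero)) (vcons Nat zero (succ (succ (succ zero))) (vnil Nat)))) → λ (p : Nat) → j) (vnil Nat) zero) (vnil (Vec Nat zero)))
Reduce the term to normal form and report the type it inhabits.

resulting normal form:
  vcons (Vec Nat zero) (succ zero) (vnil Nat) (vcons (Vec Nat zero) zero (vnil Nat) (vnil (Vec Nat zero)))
inferred type:
  Vec (Vec Nat zero) (succ (succ zero))


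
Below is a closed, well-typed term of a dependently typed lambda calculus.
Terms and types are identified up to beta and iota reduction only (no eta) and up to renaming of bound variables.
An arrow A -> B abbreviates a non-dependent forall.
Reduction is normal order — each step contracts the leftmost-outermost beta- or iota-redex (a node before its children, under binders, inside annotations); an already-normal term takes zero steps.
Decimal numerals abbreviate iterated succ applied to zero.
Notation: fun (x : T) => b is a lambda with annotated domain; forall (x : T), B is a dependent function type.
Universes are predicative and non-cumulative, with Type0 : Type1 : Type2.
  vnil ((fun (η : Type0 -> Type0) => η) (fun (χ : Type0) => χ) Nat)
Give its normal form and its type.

reduced normal form:
  vnil Nat
the term's type:
  Vec Nat 0


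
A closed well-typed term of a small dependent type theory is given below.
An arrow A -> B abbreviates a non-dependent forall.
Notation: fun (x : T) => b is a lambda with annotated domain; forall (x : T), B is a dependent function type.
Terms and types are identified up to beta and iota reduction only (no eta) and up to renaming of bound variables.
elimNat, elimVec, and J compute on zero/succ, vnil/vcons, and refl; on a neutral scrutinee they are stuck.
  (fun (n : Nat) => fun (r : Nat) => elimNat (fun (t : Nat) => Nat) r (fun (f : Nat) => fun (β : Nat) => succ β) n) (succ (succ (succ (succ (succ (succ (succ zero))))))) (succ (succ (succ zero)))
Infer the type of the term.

inferred type:
  Nat


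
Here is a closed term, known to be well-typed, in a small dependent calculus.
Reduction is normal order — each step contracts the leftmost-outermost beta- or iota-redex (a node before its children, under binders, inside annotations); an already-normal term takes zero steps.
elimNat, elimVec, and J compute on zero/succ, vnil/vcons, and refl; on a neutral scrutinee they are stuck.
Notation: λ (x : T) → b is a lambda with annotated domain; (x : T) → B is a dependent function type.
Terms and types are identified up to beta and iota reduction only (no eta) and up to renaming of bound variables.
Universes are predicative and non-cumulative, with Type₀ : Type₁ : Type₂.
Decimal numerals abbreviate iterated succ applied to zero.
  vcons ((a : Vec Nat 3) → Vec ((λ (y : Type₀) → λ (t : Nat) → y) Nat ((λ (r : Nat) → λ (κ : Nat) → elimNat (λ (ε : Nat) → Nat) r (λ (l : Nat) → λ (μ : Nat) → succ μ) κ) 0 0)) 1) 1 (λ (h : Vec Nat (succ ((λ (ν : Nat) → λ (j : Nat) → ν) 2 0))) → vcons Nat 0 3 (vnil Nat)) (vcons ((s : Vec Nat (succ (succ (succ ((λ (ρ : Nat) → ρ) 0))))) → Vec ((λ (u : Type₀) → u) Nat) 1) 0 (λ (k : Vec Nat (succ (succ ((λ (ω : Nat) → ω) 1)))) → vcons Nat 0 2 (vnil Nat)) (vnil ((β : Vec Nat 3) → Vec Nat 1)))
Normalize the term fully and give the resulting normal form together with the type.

normal form:
  vcons ((a : Vec Nat 3) → Vec Nat 1) 1 (λ (y : Vec Nat 3) → vcons Nat 0 3 (vnil Nat)) (vcons ((t : Vec Nat 3) → Vec Nat 1) 0 (λ (r : Vec Nat 3) → vcons Nat 0 2 (vnil Nat)) (vnil ((κ : Vec Nat 3) → Vec Nat 1)))
the term's type:
  Vec ((a : Vec Nat 3) → Vec Nat 1) 2


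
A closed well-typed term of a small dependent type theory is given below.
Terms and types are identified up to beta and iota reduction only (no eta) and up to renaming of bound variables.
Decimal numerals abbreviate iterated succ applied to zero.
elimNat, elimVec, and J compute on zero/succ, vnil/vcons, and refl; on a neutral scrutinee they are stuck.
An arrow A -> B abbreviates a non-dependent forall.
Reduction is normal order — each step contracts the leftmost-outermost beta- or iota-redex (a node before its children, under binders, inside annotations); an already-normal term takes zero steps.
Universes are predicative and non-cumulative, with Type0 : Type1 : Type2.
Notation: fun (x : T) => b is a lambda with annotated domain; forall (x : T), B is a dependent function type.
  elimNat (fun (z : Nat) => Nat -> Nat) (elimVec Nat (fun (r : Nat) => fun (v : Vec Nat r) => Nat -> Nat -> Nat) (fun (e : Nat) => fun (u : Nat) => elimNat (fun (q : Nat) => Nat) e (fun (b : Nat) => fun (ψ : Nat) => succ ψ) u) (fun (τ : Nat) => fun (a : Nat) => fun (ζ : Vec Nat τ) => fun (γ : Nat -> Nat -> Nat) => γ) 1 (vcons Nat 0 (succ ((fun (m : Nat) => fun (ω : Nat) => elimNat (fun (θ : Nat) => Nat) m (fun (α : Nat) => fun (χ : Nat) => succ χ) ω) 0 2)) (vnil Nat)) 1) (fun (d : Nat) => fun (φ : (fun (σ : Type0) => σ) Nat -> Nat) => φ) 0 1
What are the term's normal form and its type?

resulting normal form:
  2
type:
  Nat


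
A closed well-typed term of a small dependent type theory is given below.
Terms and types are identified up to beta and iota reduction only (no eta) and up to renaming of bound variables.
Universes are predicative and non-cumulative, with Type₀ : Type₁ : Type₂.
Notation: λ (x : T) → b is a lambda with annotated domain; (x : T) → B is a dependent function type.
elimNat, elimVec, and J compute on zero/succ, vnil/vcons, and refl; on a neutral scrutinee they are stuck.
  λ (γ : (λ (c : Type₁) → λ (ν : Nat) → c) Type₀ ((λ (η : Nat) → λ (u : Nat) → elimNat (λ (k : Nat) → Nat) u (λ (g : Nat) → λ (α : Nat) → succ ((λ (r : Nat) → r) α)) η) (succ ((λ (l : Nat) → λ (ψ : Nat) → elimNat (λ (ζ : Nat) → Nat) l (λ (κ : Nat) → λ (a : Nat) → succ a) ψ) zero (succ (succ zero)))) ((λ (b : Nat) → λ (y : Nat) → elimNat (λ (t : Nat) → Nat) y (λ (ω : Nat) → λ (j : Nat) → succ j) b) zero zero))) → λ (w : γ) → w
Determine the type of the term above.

the term's type:
  (γ : Type₀) → (c : γ) → γ


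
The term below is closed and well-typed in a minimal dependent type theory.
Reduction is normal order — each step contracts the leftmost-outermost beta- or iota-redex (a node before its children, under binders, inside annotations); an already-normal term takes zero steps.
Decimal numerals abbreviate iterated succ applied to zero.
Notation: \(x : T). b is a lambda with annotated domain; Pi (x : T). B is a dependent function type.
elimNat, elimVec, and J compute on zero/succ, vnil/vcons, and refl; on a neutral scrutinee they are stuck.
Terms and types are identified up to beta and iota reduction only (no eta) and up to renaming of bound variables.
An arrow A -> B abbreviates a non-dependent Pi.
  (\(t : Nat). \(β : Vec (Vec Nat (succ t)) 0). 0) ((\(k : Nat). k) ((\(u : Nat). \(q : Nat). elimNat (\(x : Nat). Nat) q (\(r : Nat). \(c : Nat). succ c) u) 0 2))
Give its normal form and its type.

resulting normal form:
  \(t : Vec (Vec Nat 3) 0). 0
inferred type:
  Vec (Vec Nat 3) 0 -> Nat
observation: contracting a beta-redex first, the term normalizes in 5 steps.


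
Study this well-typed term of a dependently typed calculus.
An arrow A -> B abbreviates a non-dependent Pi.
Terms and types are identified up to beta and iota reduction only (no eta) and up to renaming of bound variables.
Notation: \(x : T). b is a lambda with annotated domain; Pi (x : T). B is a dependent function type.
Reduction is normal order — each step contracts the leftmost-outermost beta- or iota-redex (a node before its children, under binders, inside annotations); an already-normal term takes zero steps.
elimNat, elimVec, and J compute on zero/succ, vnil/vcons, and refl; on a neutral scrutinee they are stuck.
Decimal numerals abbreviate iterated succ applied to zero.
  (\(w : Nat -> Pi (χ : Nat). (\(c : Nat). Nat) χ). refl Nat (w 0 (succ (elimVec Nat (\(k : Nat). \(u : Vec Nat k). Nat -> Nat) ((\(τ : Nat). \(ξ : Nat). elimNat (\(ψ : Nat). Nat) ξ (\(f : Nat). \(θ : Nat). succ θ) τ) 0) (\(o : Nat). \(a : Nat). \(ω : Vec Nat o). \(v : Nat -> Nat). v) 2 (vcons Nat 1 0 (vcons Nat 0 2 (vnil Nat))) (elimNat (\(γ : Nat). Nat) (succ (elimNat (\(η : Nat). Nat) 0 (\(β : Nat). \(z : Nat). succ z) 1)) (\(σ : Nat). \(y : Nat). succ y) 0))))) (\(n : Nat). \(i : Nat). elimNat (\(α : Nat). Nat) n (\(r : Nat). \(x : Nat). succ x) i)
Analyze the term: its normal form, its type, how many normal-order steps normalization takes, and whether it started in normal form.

normal form:
  refl Nat 3
type:
  Eq Nat 3 3
reduction steps (normal order): 32
started in normal form: no
first redex: a beta-redex


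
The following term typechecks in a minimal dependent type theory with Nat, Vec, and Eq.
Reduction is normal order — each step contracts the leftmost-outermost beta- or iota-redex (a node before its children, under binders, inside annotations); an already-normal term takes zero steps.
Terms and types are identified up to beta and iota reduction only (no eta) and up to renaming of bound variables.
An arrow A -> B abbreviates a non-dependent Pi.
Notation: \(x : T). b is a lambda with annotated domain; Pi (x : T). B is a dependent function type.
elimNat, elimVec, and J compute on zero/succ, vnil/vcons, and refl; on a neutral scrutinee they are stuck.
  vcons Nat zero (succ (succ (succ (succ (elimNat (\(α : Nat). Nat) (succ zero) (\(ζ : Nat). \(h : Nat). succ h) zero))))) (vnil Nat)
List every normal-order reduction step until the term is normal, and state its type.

normal-order reduction sequence:
  vcons Nat zero (succ (succ (succ (succ (elimNat (\(α : Nat). Nat) (succ zero) (\(ζ : Nat). \(h : Nat). succ h) zero))))) (vnil Nat)
  ~> vcons Nat zero (succ (succ (succ (succ (succ zero))))) (vnil Nat)
the term's type:
  Vec Nat (succ zero)


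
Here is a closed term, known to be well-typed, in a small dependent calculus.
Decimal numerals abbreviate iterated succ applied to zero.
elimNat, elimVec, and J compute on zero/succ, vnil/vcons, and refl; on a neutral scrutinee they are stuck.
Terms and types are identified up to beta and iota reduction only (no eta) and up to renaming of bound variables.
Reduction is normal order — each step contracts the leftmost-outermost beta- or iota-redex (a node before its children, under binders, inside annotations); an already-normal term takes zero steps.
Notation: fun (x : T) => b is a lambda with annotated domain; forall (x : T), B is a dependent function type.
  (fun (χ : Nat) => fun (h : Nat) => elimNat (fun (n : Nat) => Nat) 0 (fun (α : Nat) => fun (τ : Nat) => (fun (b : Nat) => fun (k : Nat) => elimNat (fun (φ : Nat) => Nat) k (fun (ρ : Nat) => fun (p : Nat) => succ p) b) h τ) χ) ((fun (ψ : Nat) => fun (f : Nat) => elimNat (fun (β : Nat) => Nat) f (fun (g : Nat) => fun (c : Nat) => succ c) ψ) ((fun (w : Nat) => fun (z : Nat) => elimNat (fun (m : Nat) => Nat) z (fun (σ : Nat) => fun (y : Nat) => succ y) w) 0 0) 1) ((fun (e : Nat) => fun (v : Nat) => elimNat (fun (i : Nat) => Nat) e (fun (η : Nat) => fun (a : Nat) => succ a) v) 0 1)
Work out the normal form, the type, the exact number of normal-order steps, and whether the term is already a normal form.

normal form:
  1
inferred type:
  Nat
reduction steps (normal order): 24
term was already normal: no
first contracted redex: a beta-redex


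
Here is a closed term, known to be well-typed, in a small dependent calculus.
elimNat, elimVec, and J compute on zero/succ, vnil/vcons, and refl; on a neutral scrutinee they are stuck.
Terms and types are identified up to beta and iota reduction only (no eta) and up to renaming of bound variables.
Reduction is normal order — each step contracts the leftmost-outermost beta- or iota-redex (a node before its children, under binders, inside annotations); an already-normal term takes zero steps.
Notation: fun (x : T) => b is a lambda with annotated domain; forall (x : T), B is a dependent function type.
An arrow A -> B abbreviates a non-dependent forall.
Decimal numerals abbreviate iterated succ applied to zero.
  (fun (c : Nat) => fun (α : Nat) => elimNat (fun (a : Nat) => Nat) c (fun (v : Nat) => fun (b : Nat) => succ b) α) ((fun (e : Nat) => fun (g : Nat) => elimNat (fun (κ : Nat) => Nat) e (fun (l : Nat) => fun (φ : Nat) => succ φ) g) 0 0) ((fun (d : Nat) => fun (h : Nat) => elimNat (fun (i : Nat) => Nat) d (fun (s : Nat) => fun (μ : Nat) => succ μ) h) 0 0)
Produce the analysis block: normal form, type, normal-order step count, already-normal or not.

normal form:
  0
the term's type:
  Nat
reduction steps (normal order): 9
started in normal form: no
first redex: a beta-redex


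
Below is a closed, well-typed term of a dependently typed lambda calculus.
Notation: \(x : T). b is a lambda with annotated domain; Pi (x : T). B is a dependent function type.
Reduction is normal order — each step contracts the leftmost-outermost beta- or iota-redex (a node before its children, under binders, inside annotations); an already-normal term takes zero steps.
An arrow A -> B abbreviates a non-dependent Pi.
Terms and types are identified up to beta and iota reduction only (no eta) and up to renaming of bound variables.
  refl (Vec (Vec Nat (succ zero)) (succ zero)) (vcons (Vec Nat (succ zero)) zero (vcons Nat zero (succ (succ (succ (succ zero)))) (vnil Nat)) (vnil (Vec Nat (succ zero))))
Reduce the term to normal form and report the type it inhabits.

normal form:
  refl (Vec (Vec Nat (succ zero)) (succ zero)) (vcons (Vec Nat (succ zero)) zero (vcons Nat zero (succ (succ (succ (succ zero)))) (vnil Nat)) (vnil (Vec Nat (succ zero))))
inferred type:
  Eq (Vec (Vec Nat (succ zero)) (succ zero)) (vcons (Vec Nat (succ zero)) zero (vcons Nat zero (succ (succ (succ (succ zero)))) (vnil Nat)) (vnil (Vec Nat (succ zero)))) (vcons (Vec Nat (succ zero)) zero (vcons Nat zero (succ (succ (succ (succ zero)))) (vnil Nat)) (vnil (Vec Nat (succ zero))))
observation: the term is already in normal form.


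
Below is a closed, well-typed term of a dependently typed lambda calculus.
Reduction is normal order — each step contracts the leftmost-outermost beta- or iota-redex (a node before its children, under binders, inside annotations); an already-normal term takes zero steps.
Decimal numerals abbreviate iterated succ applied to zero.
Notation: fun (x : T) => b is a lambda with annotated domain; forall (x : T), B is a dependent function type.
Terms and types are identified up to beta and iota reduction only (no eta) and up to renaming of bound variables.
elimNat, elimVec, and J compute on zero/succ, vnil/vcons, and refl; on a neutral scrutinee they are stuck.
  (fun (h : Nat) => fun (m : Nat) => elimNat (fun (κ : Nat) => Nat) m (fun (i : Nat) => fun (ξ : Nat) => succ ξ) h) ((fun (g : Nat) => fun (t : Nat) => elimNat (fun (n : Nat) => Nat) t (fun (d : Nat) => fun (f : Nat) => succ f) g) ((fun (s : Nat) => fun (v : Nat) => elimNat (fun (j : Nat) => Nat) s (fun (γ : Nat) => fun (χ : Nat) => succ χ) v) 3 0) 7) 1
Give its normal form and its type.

reduced normal form:
  11
type:
  Nat
observation: the first redex contracted is a beta-redex; the normal form is reached in 48 normal-order steps.


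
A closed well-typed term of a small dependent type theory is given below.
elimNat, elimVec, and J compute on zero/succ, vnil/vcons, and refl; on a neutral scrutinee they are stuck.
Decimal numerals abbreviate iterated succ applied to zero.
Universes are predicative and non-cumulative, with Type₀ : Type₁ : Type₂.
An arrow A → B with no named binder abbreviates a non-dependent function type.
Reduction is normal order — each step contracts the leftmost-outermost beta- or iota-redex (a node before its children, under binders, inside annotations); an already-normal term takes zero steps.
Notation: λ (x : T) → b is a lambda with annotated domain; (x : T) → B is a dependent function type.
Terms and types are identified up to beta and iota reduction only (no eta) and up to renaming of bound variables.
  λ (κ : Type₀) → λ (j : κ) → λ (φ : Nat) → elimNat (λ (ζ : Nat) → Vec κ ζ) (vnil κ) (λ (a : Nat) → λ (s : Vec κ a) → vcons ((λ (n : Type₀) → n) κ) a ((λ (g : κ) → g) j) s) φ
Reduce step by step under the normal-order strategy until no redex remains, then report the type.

normal-order reduction:
  λ (κ : Type₀) → λ (j : κ) → λ (φ : Nat) → elimNat (λ (ζ : Nat) → Vec κ ζ) (vnil κ) (λ (a : Nat) → λ (s : Vec κ a) → vcons ((λ (n : Type₀) → n) κ) a ((λ (g : κ) → g) j) s) φ
  ~> λ (κ : Type₀) → λ (j : κ) → λ (φ : Nat) → elimNat (λ (ζ : Nat) → Vec κ ζ) (vnil κ) (λ (a : Nat) → λ (s : Vec κ a) → vcons κ a ((λ (n : κ) → n) j) s) φ
  ~> λ (κ : Type₀) → λ (j : κ) → λ (φ : Nat) → elimNat (λ (ζ : Nat) → Vec κ ζ) (vnil κ) (λ (a : Nat) → λ (s : Vec κ a) → vcons κ a j s) φ
the term's type:
  (κ : Type₀) → κ → (j : Nat) → Vec κ j
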